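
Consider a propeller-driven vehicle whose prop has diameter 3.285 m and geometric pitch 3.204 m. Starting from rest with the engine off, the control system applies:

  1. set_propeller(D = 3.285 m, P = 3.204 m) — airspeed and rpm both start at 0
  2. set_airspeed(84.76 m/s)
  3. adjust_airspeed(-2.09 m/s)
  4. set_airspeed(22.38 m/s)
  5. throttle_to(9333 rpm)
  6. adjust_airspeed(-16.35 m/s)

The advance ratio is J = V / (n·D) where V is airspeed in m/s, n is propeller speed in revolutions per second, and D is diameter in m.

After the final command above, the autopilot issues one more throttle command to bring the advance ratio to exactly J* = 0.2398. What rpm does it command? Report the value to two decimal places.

rpm = 459.29

set_propeller: D = 3.285 m, P = 3.204 m (p = P/D = 0.975342); state ← (V=0, rpm=0)
set_airspeed(84.76): V ← 84.76 m/s
adjust_airspeed(-2.09): V ← 84.76 -2.09 = 82.67 m/s
set_airspeed(22.38): V ← 22.38 m/s
throttle_to(9333): rpm ← 9333
adjust_airspeed(-16.35): V ← 22.38 -16.35 = 6.03 m/s
final state: V = 6.03 m/s, rpm = 9333 → n = rpm/60 = 155.550000 rev/s
target J* = 0.2398; solve J* = V/(n·D) for n: n = V/(J*·D) = 6.03/(0.2398 × 3.285) = 7.654781 rev/s
rpm = 60·n = 459.286849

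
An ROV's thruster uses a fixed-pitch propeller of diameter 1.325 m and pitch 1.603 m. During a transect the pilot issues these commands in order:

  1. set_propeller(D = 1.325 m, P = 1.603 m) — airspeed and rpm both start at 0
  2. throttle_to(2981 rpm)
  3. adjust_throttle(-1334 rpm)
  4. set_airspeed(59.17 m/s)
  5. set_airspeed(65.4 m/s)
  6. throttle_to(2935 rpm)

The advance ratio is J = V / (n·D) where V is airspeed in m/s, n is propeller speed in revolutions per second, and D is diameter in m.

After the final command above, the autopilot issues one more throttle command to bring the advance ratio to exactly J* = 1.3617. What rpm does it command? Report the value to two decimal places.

rpm = 2174.86

set_propeller: D = 1.325 m, P = 1.603 m (p = P/D = 1.209811); state ← (V=0, rpm=0)
throttle_to(2981): rpm ← 2981
adjust_throttle(-1334): rpm ← 2981 -1334 = 1647
set_airspeed(59.17): V ← 59.17 m/s
set_airspeed(65.4): V ← 65.4 m/s
throttle_to(2935): rpm ← 2935
final state: V = 65.4 m/s, rpm = 2935 → n = rpm/60 = 48.916667 rev/s
target J* = 1.3617; solve J* = V/(n·D) for n: n = V/(J*·D) = 65.4/(1.3617 × 1.325) = 36.247698 rev/s
rpm = 60·n = 2174.861889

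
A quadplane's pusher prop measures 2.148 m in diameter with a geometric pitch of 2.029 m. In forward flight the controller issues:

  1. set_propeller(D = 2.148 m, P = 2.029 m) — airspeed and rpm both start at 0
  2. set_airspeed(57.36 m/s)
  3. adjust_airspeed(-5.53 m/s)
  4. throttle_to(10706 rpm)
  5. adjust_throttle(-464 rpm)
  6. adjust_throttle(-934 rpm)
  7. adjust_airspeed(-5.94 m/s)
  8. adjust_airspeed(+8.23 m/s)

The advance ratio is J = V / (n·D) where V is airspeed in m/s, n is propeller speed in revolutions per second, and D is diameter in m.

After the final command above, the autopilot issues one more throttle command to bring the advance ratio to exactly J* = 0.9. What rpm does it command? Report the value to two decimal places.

rpm = 1679.70

set_propeller: D = 2.148 m, P = 2.029 m (p = P/D = 0.944600); state ← (V=0, rpm=0)
set_airspeed(57.36): V ← 57.36 m/s
adjust_airspeed(-5.53): V ← 57.36 -5.53 = 51.83 m/s
throttle_to(10706): rpm ← 10706
adjust_throttle(-464): rpm ← 10706 -464 = 10242
adjust_throttle(-934): rpm ← 10242 -934 = 9308
adjust_airspeed(-5.94): V ← 51.83 -5.94 = 45.89 m/s
adjust_airspeed(+8.23): V ← 45.89 +8.23 = 54.12 m/s
final state: V = 54.12 m/s, rpm = 9308 → n = rpm/60 = 155.133333 rev/s
target J* = 0.9; solve J* = V/(n·D) for n: n = V/(J*·D) = 54.12/(0.9 × 2.148) = 27.995034 rev/s
rpm = 60·n = 1679.702048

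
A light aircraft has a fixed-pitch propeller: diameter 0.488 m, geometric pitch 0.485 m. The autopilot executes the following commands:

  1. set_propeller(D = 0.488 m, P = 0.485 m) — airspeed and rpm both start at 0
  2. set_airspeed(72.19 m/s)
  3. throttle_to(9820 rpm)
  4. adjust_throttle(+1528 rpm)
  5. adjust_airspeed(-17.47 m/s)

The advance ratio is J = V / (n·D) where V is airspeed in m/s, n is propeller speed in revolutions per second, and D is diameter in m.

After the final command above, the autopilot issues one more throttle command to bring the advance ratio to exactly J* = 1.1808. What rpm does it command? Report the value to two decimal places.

set_propeller: D = 0.488 m, P = 0.485 m (p = P/D = 0.993852); state ← (V=0, rpm=0)
set_airspeed(72.19): V ← 72.19 m/s
throttle_to(9820): rpm ← 9820
adjust_throttle(+1528): rpm ← 9820 +1528 = 11348
adjust_airspeed(-17.47): V ← 72.19 -17.47 = 54.72 m/s
final state: V = 54.72 m/s, rpm = 11348 → n = rpm/60 = 189.133333 rev/s
target J* = 1.1808; solve J* = V/(n·D) for n: n = V/(J*·D) = 54.72/(1.1808 × 0.488) = 94.962015 rev/s
rpm = 60·n = 5697.720912

rpm = 5697.72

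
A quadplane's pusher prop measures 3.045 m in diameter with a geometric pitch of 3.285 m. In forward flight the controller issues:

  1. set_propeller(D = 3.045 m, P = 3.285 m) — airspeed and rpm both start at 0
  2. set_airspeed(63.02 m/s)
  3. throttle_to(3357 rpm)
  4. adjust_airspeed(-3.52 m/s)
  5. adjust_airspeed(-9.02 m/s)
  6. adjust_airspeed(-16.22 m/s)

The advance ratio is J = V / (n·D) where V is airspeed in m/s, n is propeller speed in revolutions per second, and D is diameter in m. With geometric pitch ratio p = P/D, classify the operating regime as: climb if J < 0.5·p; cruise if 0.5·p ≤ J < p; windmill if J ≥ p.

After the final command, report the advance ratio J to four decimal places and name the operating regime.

J = 0.2011, regime = climb

set_propeller: D = 3.045 m, P = 3.285 m (p = P/D = 1.078818); state ← (V=0, rpm=0)
set_airspeed(63.02): V ← 63.02 m/s
throttle_to(3357): rpm ← 3357
adjust_airspeed(-3.52): V ← 63.02 -3.52 = 59.5 m/s
adjust_airspeed(-9.02): V ← 59.5 -9.02 = 50.48 m/s
adjust_airspeed(-16.22): V ← 50.48 -16.22 = 34.26 m/s
final state: V = 34.26 m/s, rpm = 3357 → n = rpm/60 = 55.950000 rev/s
J = V / (n·D) = 34.26 / (55.950000 × 3.045) = 0.201094
regime bands: climb J<0.5394 | cruise [0.5394, 1.0788) | windmill J≥1.0788
J = 0.2011 → climb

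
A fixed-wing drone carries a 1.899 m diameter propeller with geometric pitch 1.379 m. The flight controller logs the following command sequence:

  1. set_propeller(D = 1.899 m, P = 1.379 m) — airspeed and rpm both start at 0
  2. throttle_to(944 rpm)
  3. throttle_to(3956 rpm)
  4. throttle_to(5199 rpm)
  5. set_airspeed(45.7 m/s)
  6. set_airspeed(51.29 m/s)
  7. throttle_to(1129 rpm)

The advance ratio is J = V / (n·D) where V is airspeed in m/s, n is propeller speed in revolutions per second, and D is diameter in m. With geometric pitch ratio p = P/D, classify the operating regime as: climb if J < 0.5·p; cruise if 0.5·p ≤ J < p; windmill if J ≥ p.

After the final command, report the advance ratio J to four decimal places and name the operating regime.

J = 1.4354, regime = windmill

set_propeller: D = 1.899 m, P = 1.379 m (p = P/D = 0.726172); state ← (V=0, rpm=0)
throttle_to(944): rpm ← 944
throttle_to(3956): rpm ← 3956
throttle_to(5199): rpm ← 5199
set_airspeed(45.7): V ← 45.7 m/s
set_airspeed(51.29): V ← 51.29 m/s
throttle_to(1129): rpm ← 1129
final state: V = 51.29 m/s, rpm = 1129 → n = rpm/60 = 18.816667 rev/s
J = V / (n·D) = 51.29 / (18.816667 × 1.899) = 1.435374
regime bands: climb J<0.3631 | cruise [0.3631, 0.7262) | windmill J≥0.7262
J = 1.4354 → windmill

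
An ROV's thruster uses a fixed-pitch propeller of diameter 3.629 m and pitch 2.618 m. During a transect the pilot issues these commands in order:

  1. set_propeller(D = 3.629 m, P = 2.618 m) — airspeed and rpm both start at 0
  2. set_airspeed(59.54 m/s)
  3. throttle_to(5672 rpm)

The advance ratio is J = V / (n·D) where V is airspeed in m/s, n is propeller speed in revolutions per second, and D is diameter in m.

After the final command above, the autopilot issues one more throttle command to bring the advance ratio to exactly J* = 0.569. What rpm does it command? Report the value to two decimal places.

rpm = 1730.06

set_propeller: D = 3.629 m, P = 2.618 m (p = P/D = 0.721411); state ← (V=0, rpm=0)
set_airspeed(59.54): V ← 59.54 m/s
throttle_to(5672): rpm ← 5672
final state: V = 59.54 m/s, rpm = 5672 → n = rpm/60 = 94.533333 rev/s
target J* = 0.569; solve J* = V/(n·D) for n: n = V/(J*·D) = 59.54/(0.569 × 3.629) = 28.834312 rev/s
rpm = 60·n = 1730.058729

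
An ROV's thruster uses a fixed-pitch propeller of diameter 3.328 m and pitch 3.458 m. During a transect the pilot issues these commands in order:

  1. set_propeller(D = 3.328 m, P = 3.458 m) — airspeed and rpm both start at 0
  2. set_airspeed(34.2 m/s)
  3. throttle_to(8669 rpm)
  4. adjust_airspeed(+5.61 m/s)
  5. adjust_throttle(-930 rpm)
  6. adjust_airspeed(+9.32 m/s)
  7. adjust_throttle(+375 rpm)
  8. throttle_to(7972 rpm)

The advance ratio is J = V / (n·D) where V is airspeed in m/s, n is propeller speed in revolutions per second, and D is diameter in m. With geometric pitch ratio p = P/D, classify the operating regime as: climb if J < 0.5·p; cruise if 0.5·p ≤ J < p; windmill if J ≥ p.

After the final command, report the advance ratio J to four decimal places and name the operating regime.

J = 0.1111, regime = climb

set_propeller: D = 3.328 m, P = 3.458 m (p = P/D = 1.039062); state ← (V=0, rpm=0)
set_airspeed(34.2): V ← 34.2 m/s
throttle_to(8669): rpm ← 8669
adjust_airspeed(+5.61): V ← 34.2 +5.61 = 39.81 m/s
adjust_throttle(-930): rpm ← 8669 -930 = 7739
adjust_airspeed(+9.32): V ← 39.81 +9.32 = 49.13 m/s
adjust_throttle(+375): rpm ← 7739 +375 = 8114
throttle_to(7972): rpm ← 7972
final state: V = 49.13 m/s, rpm = 7972 → n = rpm/60 = 132.866667 rev/s
J = V / (n·D) = 49.13 / (132.866667 × 3.328) = 0.111109
regime bands: climb J<0.5195 | cruise [0.5195, 1.0391) | windmill J≥1.0391
J = 0.1111 → climb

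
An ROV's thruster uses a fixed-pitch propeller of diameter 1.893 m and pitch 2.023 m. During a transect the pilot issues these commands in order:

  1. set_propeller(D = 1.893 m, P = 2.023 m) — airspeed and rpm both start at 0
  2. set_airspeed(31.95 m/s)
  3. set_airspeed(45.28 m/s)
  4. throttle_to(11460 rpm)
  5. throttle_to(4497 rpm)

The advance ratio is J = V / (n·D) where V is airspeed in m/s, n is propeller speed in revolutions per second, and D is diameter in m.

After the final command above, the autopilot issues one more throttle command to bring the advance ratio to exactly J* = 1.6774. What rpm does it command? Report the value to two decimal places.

set_propeller: D = 1.893 m, P = 2.023 m (p = P/D = 1.068674); state ← (V=0, rpm=0)
set_airspeed(31.95): V ← 31.95 m/s
set_airspeed(45.28): V ← 45.28 m/s
throttle_to(11460): rpm ← 11460
throttle_to(4497): rpm ← 4497
final state: V = 45.28 m/s, rpm = 4497 → n = rpm/60 = 74.950000 rev/s
target J* = 1.6774; solve J* = V/(n·D) for n: n = V/(J*·D) = 45.28/(1.6774 × 1.893) = 14.259988 rev/s
rpm = 60·n = 855.599291

rpm = 855.60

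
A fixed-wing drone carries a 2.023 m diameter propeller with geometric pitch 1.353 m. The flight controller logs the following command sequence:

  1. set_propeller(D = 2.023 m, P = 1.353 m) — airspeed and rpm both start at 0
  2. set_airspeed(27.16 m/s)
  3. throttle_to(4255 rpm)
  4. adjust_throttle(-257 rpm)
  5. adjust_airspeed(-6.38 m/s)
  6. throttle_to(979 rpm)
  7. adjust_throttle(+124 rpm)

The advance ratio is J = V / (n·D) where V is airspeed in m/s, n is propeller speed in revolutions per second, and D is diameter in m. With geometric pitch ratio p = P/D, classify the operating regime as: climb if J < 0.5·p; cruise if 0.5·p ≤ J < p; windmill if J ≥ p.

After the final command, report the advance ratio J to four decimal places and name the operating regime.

set_propeller: D = 2.023 m, P = 1.353 m (p = P/D = 0.668809); state ← (V=0, rpm=0)
set_airspeed(27.16): V ← 27.16 m/s
throttle_to(4255): rpm ← 4255
adjust_throttle(-257): rpm ← 4255 -257 = 3998
adjust_airspeed(-6.38): V ← 27.16 -6.38 = 20.78 m/s
throttle_to(979): rpm ← 979
adjust_throttle(+124): rpm ← 979 +124 = 1103
final state: V = 20.78 m/s, rpm = 1103 → n = rpm/60 = 18.383333 rev/s
J = V / (n·D) = 20.78 / (18.383333 × 2.023) = 0.558760
regime bands: climb J<0.3344 | cruise [0.3344, 0.6688) | windmill J≥0.6688
J = 0.5588 → cruise

J = 0.5588, regime = cruise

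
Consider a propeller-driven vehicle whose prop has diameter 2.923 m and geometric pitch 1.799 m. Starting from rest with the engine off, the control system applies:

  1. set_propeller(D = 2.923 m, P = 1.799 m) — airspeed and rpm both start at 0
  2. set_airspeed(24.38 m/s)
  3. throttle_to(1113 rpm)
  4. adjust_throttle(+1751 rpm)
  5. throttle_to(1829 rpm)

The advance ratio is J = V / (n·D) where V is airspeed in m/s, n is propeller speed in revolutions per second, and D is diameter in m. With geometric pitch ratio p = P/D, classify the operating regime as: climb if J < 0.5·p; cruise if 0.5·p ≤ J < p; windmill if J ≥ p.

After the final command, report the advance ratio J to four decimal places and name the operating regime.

J = 0.2736, regime = climb

set_propeller: D = 2.923 m, P = 1.799 m (p = P/D = 0.615464); state ← (V=0, rpm=0)
set_airspeed(24.38): V ← 24.38 m/s
throttle_to(1113): rpm ← 1113
adjust_throttle(+1751): rpm ← 1113 +1751 = 2864
throttle_to(1829): rpm ← 1829
final state: V = 24.38 m/s, rpm = 1829 → n = rpm/60 = 30.483333 rev/s
J = V / (n·D) = 24.38 / (30.483333 × 2.923) = 0.273617
regime bands: climb J<0.3077 | cruise [0.3077, 0.6155) | windmill J≥0.6155
J = 0.2736 → climb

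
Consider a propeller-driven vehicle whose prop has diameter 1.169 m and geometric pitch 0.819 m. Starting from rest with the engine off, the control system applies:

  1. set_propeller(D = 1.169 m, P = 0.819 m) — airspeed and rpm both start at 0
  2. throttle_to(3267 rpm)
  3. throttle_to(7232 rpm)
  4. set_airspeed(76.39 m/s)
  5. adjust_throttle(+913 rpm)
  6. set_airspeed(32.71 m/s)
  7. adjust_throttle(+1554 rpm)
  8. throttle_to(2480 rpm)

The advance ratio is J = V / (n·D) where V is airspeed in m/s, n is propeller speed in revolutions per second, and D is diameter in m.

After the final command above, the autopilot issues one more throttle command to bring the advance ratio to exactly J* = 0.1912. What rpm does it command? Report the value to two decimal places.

set_propeller: D = 1.169 m, P = 0.819 m (p = P/D = 0.700599); state ← (V=0, rpm=0)
throttle_to(3267): rpm ← 3267
throttle_to(7232): rpm ← 7232
set_airspeed(76.39): V ← 76.39 m/s
adjust_throttle(+913): rpm ← 7232 +913 = 8145
set_airspeed(32.71): V ← 32.71 m/s
adjust_throttle(+1554): rpm ← 8145 +1554 = 9699
throttle_to(2480): rpm ← 2480
final state: V = 32.71 m/s, rpm = 2480 → n = rpm/60 = 41.333333 rev/s
target J* = 0.1912; solve J* = V/(n·D) for n: n = V/(J*·D) = 32.71/(0.1912 × 1.169) = 146.345086 rev/s
rpm = 60·n = 8780.705177

rpm = 8780.71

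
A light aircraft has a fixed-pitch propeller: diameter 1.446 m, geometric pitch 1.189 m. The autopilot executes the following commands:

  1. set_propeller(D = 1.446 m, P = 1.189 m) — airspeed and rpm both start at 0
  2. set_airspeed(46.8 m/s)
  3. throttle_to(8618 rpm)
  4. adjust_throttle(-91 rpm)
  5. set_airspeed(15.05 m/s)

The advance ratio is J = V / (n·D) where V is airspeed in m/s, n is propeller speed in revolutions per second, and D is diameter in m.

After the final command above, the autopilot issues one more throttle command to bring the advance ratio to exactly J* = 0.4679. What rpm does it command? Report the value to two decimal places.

set_propeller: D = 1.446 m, P = 1.189 m (p = P/D = 0.822268); state ← (V=0, rpm=0)
set_airspeed(46.8): V ← 46.8 m/s
throttle_to(8618): rpm ← 8618
adjust_throttle(-91): rpm ← 8618 -91 = 8527
set_airspeed(15.05): V ← 15.05 m/s
final state: V = 15.05 m/s, rpm = 8527 → n = rpm/60 = 142.116667 rev/s
target J* = 0.4679; solve J* = V/(n·D) for n: n = V/(J*·D) = 15.05/(0.4679 × 1.446) = 22.244117 rev/s
rpm = 60·n = 1334.646993

rpm = 1334.65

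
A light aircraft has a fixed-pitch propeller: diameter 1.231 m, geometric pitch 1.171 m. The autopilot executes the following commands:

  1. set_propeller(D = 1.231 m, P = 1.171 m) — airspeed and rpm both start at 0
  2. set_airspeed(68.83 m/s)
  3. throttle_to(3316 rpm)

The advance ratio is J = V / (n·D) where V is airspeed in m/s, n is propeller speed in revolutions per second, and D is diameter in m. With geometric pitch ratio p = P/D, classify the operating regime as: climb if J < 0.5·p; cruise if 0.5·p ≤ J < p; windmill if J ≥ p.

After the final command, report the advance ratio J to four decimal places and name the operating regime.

set_propeller: D = 1.231 m, P = 1.171 m (p = P/D = 0.951259); state ← (V=0, rpm=0)
set_airspeed(68.83): V ← 68.83 m/s
throttle_to(3316): rpm ← 3316
final state: V = 68.83 m/s, rpm = 3316 → n = rpm/60 = 55.266667 rev/s
J = V / (n·D) = 68.83 / (55.266667 × 1.231) = 1.011711
regime bands: climb J<0.4756 | cruise [0.4756, 0.9513) | windmill J≥0.9513
J = 1.0117 → windmill

J = 1.0117, regime = windmill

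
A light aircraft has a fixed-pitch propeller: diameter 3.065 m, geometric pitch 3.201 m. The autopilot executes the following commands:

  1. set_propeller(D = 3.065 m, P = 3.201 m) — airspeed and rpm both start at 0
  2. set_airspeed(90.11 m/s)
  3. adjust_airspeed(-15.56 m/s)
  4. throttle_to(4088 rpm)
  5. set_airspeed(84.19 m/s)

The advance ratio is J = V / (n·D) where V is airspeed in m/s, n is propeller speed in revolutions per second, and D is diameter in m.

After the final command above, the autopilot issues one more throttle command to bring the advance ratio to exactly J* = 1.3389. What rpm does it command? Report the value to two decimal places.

set_propeller: D = 3.065 m, P = 3.201 m (p = P/D = 1.044372); state ← (V=0, rpm=0)
set_airspeed(90.11): V ← 90.11 m/s
adjust_airspeed(-15.56): V ← 90.11 -15.56 = 74.55 m/s
throttle_to(4088): rpm ← 4088
set_airspeed(84.19): V ← 84.19 m/s
final state: V = 84.19 m/s, rpm = 4088 → n = rpm/60 = 68.133333 rev/s
target J* = 1.3389; solve J* = V/(n·D) for n: n = V/(J*·D) = 84.19/(1.3389 × 3.065) = 20.515490 rev/s
rpm = 60·n = 1230.929385

rpm = 1230.93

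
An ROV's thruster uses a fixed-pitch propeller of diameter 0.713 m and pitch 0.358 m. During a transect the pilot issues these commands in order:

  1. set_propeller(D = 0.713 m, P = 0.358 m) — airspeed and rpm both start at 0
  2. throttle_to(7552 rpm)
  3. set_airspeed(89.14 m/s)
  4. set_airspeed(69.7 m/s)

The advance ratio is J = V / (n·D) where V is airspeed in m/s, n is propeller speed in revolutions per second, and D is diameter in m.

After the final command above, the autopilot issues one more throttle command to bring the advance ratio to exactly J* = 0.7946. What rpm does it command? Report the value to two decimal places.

set_propeller: D = 0.713 m, P = 0.358 m (p = P/D = 0.502104); state ← (V=0, rpm=0)
throttle_to(7552): rpm ← 7552
set_airspeed(89.14): V ← 89.14 m/s
set_airspeed(69.7): V ← 69.7 m/s
final state: V = 69.7 m/s, rpm = 7552 → n = rpm/60 = 125.866667 rev/s
target J* = 0.7946; solve J* = V/(n·D) for n: n = V/(J*·D) = 69.7/(0.7946 × 0.713) = 123.025372 rev/s
rpm = 60·n = 7381.522330

rpm = 7381.52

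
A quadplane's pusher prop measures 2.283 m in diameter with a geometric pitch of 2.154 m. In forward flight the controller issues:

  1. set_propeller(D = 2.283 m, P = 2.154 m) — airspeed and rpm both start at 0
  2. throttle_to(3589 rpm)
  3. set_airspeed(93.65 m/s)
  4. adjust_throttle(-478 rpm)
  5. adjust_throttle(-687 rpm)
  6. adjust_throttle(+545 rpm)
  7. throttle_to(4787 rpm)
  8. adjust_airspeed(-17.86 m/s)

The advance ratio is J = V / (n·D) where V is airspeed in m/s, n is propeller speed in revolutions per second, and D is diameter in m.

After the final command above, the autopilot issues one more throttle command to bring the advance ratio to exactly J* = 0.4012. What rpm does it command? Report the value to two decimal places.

set_propeller: D = 2.283 m, P = 2.154 m (p = P/D = 0.943495); state ← (V=0, rpm=0)
throttle_to(3589): rpm ← 3589
set_airspeed(93.65): V ← 93.65 m/s
adjust_throttle(-478): rpm ← 3589 -478 = 3111
adjust_throttle(-687): rpm ← 3111 -687 = 2424
adjust_throttle(+545): rpm ← 2424 +545 = 2969
throttle_to(4787): rpm ← 4787
adjust_airspeed(-17.86): V ← 93.65 -17.86 = 75.79 m/s
final state: V = 75.79 m/s, rpm = 4787 → n = rpm/60 = 79.783333 rev/s
target J* = 0.4012; solve J* = V/(n·D) for n: n = V/(J*·D) = 75.79/(0.4012 × 2.283) = 82.745631 rev/s
rpm = 60·n = 4964.737850

rpm = 4964.74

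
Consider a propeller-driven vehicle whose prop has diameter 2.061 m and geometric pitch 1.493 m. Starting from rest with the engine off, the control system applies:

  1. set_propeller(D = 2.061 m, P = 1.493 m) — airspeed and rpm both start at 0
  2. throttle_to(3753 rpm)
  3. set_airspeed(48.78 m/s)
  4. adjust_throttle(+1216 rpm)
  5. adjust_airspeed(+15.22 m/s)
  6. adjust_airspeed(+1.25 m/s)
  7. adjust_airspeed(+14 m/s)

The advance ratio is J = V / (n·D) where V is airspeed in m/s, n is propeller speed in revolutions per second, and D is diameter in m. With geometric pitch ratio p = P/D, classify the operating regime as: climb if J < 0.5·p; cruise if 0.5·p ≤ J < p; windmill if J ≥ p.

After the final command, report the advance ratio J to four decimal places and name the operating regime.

set_propeller: D = 2.061 m, P = 1.493 m (p = P/D = 0.724406); state ← (V=0, rpm=0)
throttle_to(3753): rpm ← 3753
set_airspeed(48.78): V ← 48.78 m/s
adjust_throttle(+1216): rpm ← 3753 +1216 = 4969
adjust_airspeed(+15.22): V ← 48.78 +15.22 = 64 m/s
adjust_airspeed(+1.25): V ← 64 +1.25 = 65.25 m/s
adjust_airspeed(+14): V ← 65.25 +14 = 79.25 m/s
final state: V = 79.25 m/s, rpm = 4969 → n = rpm/60 = 82.816667 rev/s
J = V / (n·D) = 79.25 / (82.816667 × 2.061) = 0.464305
regime bands: climb J<0.3622 | cruise [0.3622, 0.7244) | windmill J≥0.7244
J = 0.4643 → cruise

J = 0.4643, regime = cruise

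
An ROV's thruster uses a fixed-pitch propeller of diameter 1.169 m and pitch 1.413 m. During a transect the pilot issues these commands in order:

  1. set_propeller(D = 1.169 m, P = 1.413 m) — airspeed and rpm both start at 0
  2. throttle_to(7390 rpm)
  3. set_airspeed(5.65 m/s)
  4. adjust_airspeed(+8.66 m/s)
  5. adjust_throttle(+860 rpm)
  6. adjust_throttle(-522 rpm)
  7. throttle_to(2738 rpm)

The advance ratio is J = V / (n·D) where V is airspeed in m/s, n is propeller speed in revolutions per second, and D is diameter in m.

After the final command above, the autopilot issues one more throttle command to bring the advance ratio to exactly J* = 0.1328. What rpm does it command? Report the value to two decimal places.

set_propeller: D = 1.169 m, P = 1.413 m (p = P/D = 1.208725); state ← (V=0, rpm=0)
throttle_to(7390): rpm ← 7390
set_airspeed(5.65): V ← 5.65 m/s
adjust_airspeed(+8.66): V ← 5.65 +8.66 = 14.31 m/s
adjust_throttle(+860): rpm ← 7390 +860 = 8250
adjust_throttle(-522): rpm ← 8250 -522 = 7728
throttle_to(2738): rpm ← 2738
final state: V = 14.31 m/s, rpm = 2738 → n = rpm/60 = 45.633333 rev/s
target J* = 0.1328; solve J* = V/(n·D) for n: n = V/(J*·D) = 14.31/(0.1328 × 1.169) = 92.177950 rev/s
rpm = 60·n = 5530.677028

rpm = 5530.68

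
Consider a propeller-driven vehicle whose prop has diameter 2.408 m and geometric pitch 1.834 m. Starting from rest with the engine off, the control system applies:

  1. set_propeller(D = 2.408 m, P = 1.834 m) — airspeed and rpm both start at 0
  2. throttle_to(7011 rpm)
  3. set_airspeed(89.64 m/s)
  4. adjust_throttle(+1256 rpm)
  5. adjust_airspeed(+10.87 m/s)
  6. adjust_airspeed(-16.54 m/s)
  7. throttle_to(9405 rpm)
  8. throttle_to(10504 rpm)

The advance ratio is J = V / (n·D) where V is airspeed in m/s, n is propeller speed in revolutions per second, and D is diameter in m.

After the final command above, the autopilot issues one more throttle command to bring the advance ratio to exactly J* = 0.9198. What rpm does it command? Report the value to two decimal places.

rpm = 2274.71

set_propeller: D = 2.408 m, P = 1.834 m (p = P/D = 0.761628); state ← (V=0, rpm=0)
throttle_to(7011): rpm ← 7011
set_airspeed(89.64): V ← 89.64 m/s
adjust_throttle(+1256): rpm ← 7011 +1256 = 8267
adjust_airspeed(+10.87): V ← 89.64 +10.87 = 100.51 m/s
adjust_airspeed(-16.54): V ← 100.51 -16.54 = 83.97 m/s
throttle_to(9405): rpm ← 9405
throttle_to(10504): rpm ← 10504
final state: V = 83.97 m/s, rpm = 10504 → n = rpm/60 = 175.066667 rev/s
target J* = 0.9198; solve J* = V/(n·D) for n: n = V/(J*·D) = 83.97/(0.9198 × 2.408) = 37.911788 rev/s
rpm = 60·n = 2274.707271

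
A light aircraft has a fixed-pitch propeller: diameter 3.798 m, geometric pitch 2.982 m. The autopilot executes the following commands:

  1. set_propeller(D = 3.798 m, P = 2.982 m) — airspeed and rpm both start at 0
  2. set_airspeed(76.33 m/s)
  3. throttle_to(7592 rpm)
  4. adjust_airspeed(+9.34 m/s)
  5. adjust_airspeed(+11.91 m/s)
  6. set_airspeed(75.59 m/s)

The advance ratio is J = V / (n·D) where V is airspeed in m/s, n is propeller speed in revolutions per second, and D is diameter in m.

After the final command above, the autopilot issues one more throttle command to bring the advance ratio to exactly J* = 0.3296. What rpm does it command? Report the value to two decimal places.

set_propeller: D = 3.798 m, P = 2.982 m (p = P/D = 0.785150); state ← (V=0, rpm=0)
set_airspeed(76.33): V ← 76.33 m/s
throttle_to(7592): rpm ← 7592
adjust_airspeed(+9.34): V ← 76.33 +9.34 = 85.67 m/s
adjust_airspeed(+11.91): V ← 85.67 +11.91 = 97.58 m/s
set_airspeed(75.59): V ← 75.59 m/s
final state: V = 75.59 m/s, rpm = 7592 → n = rpm/60 = 126.533333 rev/s
target J* = 0.3296; solve J* = V/(n·D) for n: n = V/(J*·D) = 75.59/(0.3296 × 3.798) = 60.384042 rev/s
rpm = 60·n = 3623.042531

rpm = 3623.04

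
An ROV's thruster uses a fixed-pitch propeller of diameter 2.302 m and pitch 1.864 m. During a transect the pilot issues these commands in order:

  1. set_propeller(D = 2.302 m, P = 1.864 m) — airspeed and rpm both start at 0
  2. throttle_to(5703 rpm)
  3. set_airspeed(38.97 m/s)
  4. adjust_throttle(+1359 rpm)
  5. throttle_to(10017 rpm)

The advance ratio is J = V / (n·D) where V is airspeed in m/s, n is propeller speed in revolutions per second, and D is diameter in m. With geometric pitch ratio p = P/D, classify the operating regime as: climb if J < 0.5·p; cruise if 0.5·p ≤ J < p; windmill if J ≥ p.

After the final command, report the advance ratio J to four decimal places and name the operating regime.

J = 0.1014, regime = climb

set_propeller: D = 2.302 m, P = 1.864 m (p = P/D = 0.809731); state ← (V=0, rpm=0)
throttle_to(5703): rpm ← 5703
set_airspeed(38.97): V ← 38.97 m/s
adjust_throttle(+1359): rpm ← 5703 +1359 = 7062
throttle_to(10017): rpm ← 10017
final state: V = 38.97 m/s, rpm = 10017 → n = rpm/60 = 166.950000 rev/s
J = V / (n·D) = 38.97 / (166.950000 × 2.302) = 0.101400
regime bands: climb J<0.4049 | cruise [0.4049, 0.8097) | windmill J≥0.8097
J = 0.1014 → climb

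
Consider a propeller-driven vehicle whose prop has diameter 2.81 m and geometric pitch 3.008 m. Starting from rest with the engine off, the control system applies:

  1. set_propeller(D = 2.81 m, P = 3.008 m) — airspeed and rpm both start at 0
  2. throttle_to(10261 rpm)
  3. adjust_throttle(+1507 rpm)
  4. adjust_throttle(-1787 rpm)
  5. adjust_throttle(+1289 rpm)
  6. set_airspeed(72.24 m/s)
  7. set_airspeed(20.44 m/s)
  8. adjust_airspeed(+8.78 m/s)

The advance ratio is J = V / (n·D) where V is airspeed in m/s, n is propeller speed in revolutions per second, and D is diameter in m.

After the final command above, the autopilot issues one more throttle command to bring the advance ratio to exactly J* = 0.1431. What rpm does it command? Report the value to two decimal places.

rpm = 4359.99

set_propeller: D = 2.81 m, P = 3.008 m (p = P/D = 1.070463); state ← (V=0, rpm=0)
throttle_to(10261): rpm ← 10261
adjust_throttle(+1507): rpm ← 10261 +1507 = 11768
adjust_throttle(-1787): rpm ← 11768 -1787 = 9981
adjust_throttle(+1289): rpm ← 9981 +1289 = 11270
set_airspeed(72.24): V ← 72.24 m/s
set_airspeed(20.44): V ← 20.44 m/s
adjust_airspeed(+8.78): V ← 20.44 +8.78 = 29.22 m/s
final state: V = 29.22 m/s, rpm = 11270 → n = rpm/60 = 187.833333 rev/s
target J* = 0.1431; solve J* = V/(n·D) for n: n = V/(J*·D) = 29.22/(0.1431 × 2.81) = 72.666503 rev/s
rpm = 60·n = 4359.990152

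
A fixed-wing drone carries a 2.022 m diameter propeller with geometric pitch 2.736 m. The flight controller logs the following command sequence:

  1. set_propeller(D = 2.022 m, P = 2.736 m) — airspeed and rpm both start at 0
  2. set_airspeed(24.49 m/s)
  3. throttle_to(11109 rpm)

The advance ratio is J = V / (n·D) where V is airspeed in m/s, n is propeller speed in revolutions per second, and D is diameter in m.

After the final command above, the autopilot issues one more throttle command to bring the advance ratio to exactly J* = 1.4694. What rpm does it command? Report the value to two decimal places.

set_propeller: D = 2.022 m, P = 2.736 m (p = P/D = 1.353116); state ← (V=0, rpm=0)
set_airspeed(24.49): V ← 24.49 m/s
throttle_to(11109): rpm ← 11109
final state: V = 24.49 m/s, rpm = 11109 → n = rpm/60 = 185.150000 rev/s
target J* = 1.4694; solve J* = V/(n·D) for n: n = V/(J*·D) = 24.49/(1.4694 × 2.022) = 8.242664 rev/s
rpm = 60·n = 494.559842

rpm = 494.56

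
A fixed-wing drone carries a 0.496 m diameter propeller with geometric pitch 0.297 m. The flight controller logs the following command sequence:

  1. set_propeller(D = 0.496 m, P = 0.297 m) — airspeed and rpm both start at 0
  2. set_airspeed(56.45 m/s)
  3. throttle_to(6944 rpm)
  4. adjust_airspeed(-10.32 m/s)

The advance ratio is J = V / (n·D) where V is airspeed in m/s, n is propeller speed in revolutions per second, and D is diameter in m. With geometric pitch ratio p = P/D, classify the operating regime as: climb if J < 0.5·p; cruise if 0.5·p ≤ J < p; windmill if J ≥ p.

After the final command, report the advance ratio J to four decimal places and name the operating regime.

set_propeller: D = 0.496 m, P = 0.297 m (p = P/D = 0.598790); state ← (V=0, rpm=0)
set_airspeed(56.45): V ← 56.45 m/s
throttle_to(6944): rpm ← 6944
adjust_airspeed(-10.32): V ← 56.45 -10.32 = 46.13 m/s
final state: V = 46.13 m/s, rpm = 6944 → n = rpm/60 = 115.733333 rev/s
J = V / (n·D) = 46.13 / (115.733333 × 0.496) = 0.803606
regime bands: climb J<0.2994 | cruise [0.2994, 0.5988) | windmill J≥0.5988
J = 0.8036 → windmill

J = 0.8036, regime = windmill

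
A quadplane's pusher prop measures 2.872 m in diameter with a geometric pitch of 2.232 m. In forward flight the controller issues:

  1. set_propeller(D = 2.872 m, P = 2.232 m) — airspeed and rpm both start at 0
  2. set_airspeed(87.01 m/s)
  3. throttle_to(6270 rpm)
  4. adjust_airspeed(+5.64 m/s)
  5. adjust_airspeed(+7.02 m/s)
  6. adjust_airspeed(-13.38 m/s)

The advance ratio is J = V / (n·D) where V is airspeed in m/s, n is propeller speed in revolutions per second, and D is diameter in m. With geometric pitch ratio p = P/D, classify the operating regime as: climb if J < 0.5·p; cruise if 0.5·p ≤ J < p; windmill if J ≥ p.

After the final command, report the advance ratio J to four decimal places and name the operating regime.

set_propeller: D = 2.872 m, P = 2.232 m (p = P/D = 0.777159); state ← (V=0, rpm=0)
set_airspeed(87.01): V ← 87.01 m/s
throttle_to(6270): rpm ← 6270
adjust_airspeed(+5.64): V ← 87.01 +5.64 = 92.65 m/s
adjust_airspeed(+7.02): V ← 92.65 +7.02 = 99.67 m/s
adjust_airspeed(-13.38): V ← 99.67 -13.38 = 86.29 m/s
final state: V = 86.29 m/s, rpm = 6270 → n = rpm/60 = 104.500000 rev/s
J = V / (n·D) = 86.29 / (104.500000 × 2.872) = 0.287514
regime bands: climb J<0.3886 | cruise [0.3886, 0.7772) | windmill J≥0.7772
J = 0.2875 → climb

J = 0.2875, regime = climb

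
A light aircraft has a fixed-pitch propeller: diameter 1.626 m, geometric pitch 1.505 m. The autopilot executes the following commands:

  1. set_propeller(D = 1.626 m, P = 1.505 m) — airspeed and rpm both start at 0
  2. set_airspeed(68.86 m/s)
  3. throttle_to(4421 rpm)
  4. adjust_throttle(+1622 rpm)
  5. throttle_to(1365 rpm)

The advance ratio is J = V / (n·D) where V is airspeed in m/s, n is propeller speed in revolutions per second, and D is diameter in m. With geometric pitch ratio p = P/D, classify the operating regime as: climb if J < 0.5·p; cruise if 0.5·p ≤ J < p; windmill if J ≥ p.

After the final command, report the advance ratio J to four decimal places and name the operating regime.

J = 1.8615, regime = windmill

set_propeller: D = 1.626 m, P = 1.505 m (p = P/D = 0.925584); state ← (V=0, rpm=0)
set_airspeed(68.86): V ← 68.86 m/s
throttle_to(4421): rpm ← 4421
adjust_throttle(+1622): rpm ← 4421 +1622 = 6043
throttle_to(1365): rpm ← 1365
final state: V = 68.86 m/s, rpm = 1365 → n = rpm/60 = 22.750000 rev/s
J = V / (n·D) = 68.86 / (22.750000 × 1.626) = 1.861509
regime bands: climb J<0.4628 | cruise [0.4628, 0.9256) | windmill J≥0.9256
J = 1.8615 → windmill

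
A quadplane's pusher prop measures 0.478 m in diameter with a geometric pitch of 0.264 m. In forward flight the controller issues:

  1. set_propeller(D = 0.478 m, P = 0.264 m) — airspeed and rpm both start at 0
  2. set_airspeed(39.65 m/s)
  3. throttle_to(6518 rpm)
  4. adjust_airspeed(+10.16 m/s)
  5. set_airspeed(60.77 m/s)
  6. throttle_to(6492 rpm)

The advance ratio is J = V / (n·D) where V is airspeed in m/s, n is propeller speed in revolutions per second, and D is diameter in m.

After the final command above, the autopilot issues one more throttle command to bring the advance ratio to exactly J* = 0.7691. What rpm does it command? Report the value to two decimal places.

rpm = 9918.13

set_propeller: D = 0.478 m, P = 0.264 m (p = P/D = 0.552301); state ← (V=0, rpm=0)
set_airspeed(39.65): V ← 39.65 m/s
throttle_to(6518): rpm ← 6518
adjust_airspeed(+10.16): V ← 39.65 +10.16 = 49.81 m/s
set_airspeed(60.77): V ← 60.77 m/s
throttle_to(6492): rpm ← 6492
final state: V = 60.77 m/s, rpm = 6492 → n = rpm/60 = 108.200000 rev/s
target J* = 0.7691; solve J* = V/(n·D) for n: n = V/(J*·D) = 60.77/(0.7691 × 0.478) = 165.302160 rev/s
rpm = 60·n = 9918.129597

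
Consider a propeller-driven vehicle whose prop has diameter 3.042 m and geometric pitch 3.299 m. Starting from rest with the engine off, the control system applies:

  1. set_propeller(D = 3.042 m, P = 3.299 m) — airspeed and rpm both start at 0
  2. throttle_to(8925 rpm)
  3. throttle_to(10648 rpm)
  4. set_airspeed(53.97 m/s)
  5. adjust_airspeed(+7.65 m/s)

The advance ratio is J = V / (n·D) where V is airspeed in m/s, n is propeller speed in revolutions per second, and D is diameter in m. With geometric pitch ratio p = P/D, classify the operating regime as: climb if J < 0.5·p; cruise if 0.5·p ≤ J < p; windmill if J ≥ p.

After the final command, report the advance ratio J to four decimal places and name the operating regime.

set_propeller: D = 3.042 m, P = 3.299 m (p = P/D = 1.084484); state ← (V=0, rpm=0)
throttle_to(8925): rpm ← 8925
throttle_to(10648): rpm ← 10648
set_airspeed(53.97): V ← 53.97 m/s
adjust_airspeed(+7.65): V ← 53.97 +7.65 = 61.62 m/s
final state: V = 61.62 m/s, rpm = 10648 → n = rpm/60 = 177.466667 rev/s
J = V / (n·D) = 61.62 / (177.466667 × 3.042) = 0.114142
regime bands: climb J<0.5422 | cruise [0.5422, 1.0845) | windmill J≥1.0845
J = 0.1141 → climb

J = 0.1141, regime = climb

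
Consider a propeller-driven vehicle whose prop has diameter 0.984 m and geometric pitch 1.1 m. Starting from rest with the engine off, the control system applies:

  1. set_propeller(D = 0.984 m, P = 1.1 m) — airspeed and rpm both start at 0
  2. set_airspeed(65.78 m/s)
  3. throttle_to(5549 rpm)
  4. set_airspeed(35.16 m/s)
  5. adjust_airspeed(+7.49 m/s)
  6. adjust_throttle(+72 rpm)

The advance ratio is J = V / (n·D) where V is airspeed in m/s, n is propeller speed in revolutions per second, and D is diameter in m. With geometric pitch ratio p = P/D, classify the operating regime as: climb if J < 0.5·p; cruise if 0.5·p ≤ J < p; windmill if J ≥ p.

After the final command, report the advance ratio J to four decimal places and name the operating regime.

J = 0.4627, regime = climb

set_propeller: D = 0.984 m, P = 1.1 m (p = P/D = 1.117886); state ← (V=0, rpm=0)
set_airspeed(65.78): V ← 65.78 m/s
throttle_to(5549): rpm ← 5549
set_airspeed(35.16): V ← 35.16 m/s
adjust_airspeed(+7.49): V ← 35.16 +7.49 = 42.65 m/s
adjust_throttle(+72): rpm ← 5549 +72 = 5621
final state: V = 42.65 m/s, rpm = 5621 → n = rpm/60 = 93.683333 rev/s
J = V / (n·D) = 42.65 / (93.683333 × 0.984) = 0.462660
regime bands: climb J<0.5589 | cruise [0.5589, 1.1179) | windmill J≥1.1179
J = 0.4627 → climb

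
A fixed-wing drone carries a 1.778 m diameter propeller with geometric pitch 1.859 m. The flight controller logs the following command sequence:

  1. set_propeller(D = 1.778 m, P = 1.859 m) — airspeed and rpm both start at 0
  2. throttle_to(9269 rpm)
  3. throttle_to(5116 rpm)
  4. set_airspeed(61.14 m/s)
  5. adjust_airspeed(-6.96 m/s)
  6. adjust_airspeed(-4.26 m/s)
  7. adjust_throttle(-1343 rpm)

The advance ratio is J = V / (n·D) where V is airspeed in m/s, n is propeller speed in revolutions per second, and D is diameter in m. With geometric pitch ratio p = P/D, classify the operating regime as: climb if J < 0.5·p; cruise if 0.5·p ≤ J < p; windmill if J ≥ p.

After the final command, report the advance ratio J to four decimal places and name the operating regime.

J = 0.4465, regime = climb

set_propeller: D = 1.778 m, P = 1.859 m (p = P/D = 1.045557); state ← (V=0, rpm=0)
throttle_to(9269): rpm ← 9269
throttle_to(5116): rpm ← 5116
set_airspeed(61.14): V ← 61.14 m/s
adjust_airspeed(-6.96): V ← 61.14 -6.96 = 54.18 m/s
adjust_airspeed(-4.26): V ← 54.18 -4.26 = 49.92 m/s
adjust_throttle(-1343): rpm ← 5116 -1343 = 3773
final state: V = 49.92 m/s, rpm = 3773 → n = rpm/60 = 62.883333 rev/s
J = V / (n·D) = 49.92 / (62.883333 × 1.778) = 0.446485
regime bands: climb J<0.5228 | cruise [0.5228, 1.0456) | windmill J≥1.0456
J = 0.4465 → climb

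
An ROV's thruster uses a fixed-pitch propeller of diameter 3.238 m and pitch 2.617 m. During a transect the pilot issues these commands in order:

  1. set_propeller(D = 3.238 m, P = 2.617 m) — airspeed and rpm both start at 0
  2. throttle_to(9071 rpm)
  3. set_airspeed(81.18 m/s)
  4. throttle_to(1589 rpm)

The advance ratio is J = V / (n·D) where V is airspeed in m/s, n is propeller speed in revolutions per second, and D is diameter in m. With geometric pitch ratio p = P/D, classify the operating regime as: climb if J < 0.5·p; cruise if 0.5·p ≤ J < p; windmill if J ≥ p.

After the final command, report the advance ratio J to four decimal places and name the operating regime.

J = 0.9467, regime = windmill

set_propeller: D = 3.238 m, P = 2.617 m (p = P/D = 0.808215); state ← (V=0, rpm=0)
throttle_to(9071): rpm ← 9071
set_airspeed(81.18): V ← 81.18 m/s
throttle_to(1589): rpm ← 1589
final state: V = 81.18 m/s, rpm = 1589 → n = rpm/60 = 26.483333 rev/s
J = V / (n·D) = 81.18 / (26.483333 × 3.238) = 0.946672
regime bands: climb J<0.4041 | cruise [0.4041, 0.8082) | windmill J≥0.8082
J = 0.9467 → windmill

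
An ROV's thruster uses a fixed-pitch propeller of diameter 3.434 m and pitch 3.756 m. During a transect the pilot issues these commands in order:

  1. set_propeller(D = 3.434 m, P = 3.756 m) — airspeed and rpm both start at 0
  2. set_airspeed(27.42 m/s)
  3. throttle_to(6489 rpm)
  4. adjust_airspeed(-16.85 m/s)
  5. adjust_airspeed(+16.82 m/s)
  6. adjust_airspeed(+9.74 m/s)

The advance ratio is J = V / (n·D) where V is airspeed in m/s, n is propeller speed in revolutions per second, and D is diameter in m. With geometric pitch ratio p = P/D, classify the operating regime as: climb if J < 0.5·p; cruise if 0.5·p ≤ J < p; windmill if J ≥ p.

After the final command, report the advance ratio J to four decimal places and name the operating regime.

J = 0.1000, regime = climb

set_propeller: D = 3.434 m, P = 3.756 m (p = P/D = 1.093768); state ← (V=0, rpm=0)
set_airspeed(27.42): V ← 27.42 m/s
throttle_to(6489): rpm ← 6489
adjust_airspeed(-16.85): V ← 27.42 -16.85 = 10.57 m/s
adjust_airspeed(+16.82): V ← 10.57 +16.82 = 27.39 m/s
adjust_airspeed(+9.74): V ← 27.39 +9.74 = 37.13 m/s
final state: V = 37.13 m/s, rpm = 6489 → n = rpm/60 = 108.150000 rev/s
J = V / (n·D) = 37.13 / (108.150000 × 3.434) = 0.099977
regime bands: climb J<0.5469 | cruise [0.5469, 1.0938) | windmill J≥1.0938
J = 0.1000 → climb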